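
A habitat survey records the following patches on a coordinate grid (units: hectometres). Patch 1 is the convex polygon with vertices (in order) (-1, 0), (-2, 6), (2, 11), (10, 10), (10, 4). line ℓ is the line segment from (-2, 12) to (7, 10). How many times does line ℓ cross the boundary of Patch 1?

1

The segment meets the boundary at (3.143,10.857).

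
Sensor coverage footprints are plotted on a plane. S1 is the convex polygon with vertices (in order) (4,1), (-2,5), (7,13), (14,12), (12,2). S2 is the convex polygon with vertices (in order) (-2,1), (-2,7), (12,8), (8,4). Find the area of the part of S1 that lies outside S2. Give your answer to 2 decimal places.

|S1| = 124.5, |S1∩S2| = 45.2775.
|S1 ∖ S2| = |S1| − |S1∩S2| = 124.5 − 45.2775 = 79.22.

79.22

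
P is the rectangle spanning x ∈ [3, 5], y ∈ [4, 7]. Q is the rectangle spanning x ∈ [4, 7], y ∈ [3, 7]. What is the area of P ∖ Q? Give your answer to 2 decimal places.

3.00

|P∩Q|: x∈[4,5], y∈[4,7] → 1·3 = 3.
|P| = 6.
|P ∖ Q| = |P| − |P∩Q| = 6 − 3 = 3.00.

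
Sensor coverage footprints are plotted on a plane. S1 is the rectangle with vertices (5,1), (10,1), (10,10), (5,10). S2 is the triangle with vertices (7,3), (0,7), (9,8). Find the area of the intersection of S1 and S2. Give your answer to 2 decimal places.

The intersection is the polygon with vertices (5,7.556), (9,8), (7,3), (5,4.143).
By the shoelace formula its area is 12.97.

12.97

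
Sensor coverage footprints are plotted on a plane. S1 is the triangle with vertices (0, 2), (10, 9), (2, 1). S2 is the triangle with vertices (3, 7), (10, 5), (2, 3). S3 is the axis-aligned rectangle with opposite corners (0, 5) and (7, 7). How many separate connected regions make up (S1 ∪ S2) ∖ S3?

2

(S1 ∪ S2) ∖ S3 splits into 2 disjoint pieces (area 13.8766, area 1.35).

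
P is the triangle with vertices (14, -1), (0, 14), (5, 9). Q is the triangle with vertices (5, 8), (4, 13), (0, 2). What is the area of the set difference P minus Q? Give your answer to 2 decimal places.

|P| = 2.5, |P∩Q| = 0.4616.
|P ∖ Q| = |P| − |P∩Q| = 2.5 − 0.4616 = 2.04.

2.04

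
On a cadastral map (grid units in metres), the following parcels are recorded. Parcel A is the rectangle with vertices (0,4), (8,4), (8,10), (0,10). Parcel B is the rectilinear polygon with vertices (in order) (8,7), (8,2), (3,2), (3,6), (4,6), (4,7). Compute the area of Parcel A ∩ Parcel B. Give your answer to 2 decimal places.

The intersection is the polygon with vertices (8,4), (3,4), (3,6), (4,6), (4,7), (8,7).
By the shoelace formula its area is 14.00.

14.00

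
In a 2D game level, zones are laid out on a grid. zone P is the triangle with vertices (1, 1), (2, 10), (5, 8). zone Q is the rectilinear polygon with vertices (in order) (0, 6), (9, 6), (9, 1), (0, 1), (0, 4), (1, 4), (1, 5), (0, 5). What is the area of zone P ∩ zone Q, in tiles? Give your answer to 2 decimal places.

5.75

The intersection is the polygon with vertices (1.556,6), (3.857,6), (1,1).
By the shoelace formula its area is 5.75.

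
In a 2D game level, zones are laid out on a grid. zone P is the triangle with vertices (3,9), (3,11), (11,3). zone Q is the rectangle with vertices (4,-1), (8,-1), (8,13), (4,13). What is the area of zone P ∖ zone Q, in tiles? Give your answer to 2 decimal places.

|zone P| = 8, |zone P∩zone Q| = 5.
|zone P ∖ zone Q| = |zone P| − |zone P∩zone Q| = 8 − 5 = 3.00.

3.00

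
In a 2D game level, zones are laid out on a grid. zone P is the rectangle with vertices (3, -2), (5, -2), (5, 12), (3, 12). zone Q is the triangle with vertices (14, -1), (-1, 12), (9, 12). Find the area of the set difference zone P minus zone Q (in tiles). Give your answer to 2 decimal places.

|zone P| = 28, |zone P∩zone Q| = 8.6667.
|zone P ∖ zone Q| = |zone P| − |zone P∩zone Q| = 28 − 8.6667 = 19.33.

19.33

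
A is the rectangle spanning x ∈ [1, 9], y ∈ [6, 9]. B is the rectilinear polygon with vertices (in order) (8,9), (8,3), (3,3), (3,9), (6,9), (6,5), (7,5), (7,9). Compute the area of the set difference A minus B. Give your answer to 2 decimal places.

|A| = 24, |A∩B| = 12.
|A ∖ B| = |A| − |A∩B| = 24 − 12 = 12.00.

12.00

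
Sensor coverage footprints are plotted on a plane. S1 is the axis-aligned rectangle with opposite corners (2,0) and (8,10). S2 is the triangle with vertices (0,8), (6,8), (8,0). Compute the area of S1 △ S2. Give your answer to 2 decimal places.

|S1| = 60, |S2| = 24, |S1∩S2| = 22.
|S1 △ S2| = |S1| + |S2| − 2·|S1∩S2| = 60 + 24 − 44 = 40.00.

40.00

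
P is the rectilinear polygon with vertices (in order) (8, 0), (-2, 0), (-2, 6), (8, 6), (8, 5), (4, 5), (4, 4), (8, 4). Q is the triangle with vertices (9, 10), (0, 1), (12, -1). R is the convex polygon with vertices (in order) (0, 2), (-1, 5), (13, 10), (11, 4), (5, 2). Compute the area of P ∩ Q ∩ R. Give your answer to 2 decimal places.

14.50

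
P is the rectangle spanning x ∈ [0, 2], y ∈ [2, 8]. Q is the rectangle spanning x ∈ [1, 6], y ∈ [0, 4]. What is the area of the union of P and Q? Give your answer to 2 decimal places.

By inclusion–exclusion:
Individual areas: |P| = 12, |Q| = 20.
|P∩Q|: x∈[1,2], y∈[2,4] → 1·2 = 2.
|P ∪ Q| = 32 − 2 = 30.00.

30.00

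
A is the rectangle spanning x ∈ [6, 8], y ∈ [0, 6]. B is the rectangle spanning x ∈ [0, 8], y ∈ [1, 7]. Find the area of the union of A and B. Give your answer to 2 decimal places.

By inclusion–exclusion:
Individual areas: |A| = 12, |B| = 48.
|A∩B|: x∈[6,8], y∈[1,6] → 2·5 = 10.
|A ∪ B| = 60 − 10 = 50.00.

50.00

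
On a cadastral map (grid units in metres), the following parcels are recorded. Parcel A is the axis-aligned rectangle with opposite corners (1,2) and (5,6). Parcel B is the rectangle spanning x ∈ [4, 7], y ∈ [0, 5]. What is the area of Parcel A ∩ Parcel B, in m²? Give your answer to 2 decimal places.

3.00

|Parcel A∩Parcel B|: x∈[4,5], y∈[2,5] → 1·3 = 3.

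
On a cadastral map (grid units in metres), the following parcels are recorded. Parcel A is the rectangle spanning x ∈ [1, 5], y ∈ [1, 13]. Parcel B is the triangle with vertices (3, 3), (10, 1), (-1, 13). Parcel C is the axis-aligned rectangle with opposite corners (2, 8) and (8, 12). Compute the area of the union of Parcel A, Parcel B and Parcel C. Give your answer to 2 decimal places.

By inclusion–exclusion:
Individual areas: |Parcel A| = 48, |Parcel B| = 31, |Parcel C| = 24.
|Parcel A∩Parcel B| = 18.1169.
|Parcel A∩Parcel C|: x∈[2,5], y∈[8,12] → 3·4 = 12.
|Parcel B∩Parcel C| = 1.3674.
|Parcel A∩Parcel B∩Parcel C| = 1.3674.
|Parcel A ∪ Parcel B ∪ Parcel C| = 103 − 31.4843 + 1.3674 = 72.88.

72.88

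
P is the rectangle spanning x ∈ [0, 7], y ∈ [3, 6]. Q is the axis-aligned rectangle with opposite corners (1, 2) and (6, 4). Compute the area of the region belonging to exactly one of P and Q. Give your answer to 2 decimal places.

21.00

|P∩Q|: x∈[1,6], y∈[3,4] → 5·1 = 5.
|P △ Q| = |P| + |Q| − 2·|P∩Q| = 21 + 10 − 10 = 21.00.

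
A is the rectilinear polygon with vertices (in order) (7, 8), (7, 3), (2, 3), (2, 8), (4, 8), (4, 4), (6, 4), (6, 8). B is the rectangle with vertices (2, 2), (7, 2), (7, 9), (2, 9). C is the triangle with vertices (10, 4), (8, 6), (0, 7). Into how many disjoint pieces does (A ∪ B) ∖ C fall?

(A ∪ B) ∖ C splits into 2 disjoint pieces (area 18.25, area 12.8125).

2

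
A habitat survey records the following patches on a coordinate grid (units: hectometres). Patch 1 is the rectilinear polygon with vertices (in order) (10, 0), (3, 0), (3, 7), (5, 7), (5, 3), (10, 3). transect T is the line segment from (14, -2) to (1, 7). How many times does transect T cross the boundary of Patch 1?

The segment meets the boundary at (3,5.615), (6.778,3), (5,4.231), (10,0.769).

4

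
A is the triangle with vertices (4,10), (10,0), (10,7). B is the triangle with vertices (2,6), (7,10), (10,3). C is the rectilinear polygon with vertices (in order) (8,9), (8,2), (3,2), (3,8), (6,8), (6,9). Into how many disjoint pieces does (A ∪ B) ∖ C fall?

(A ∪ B) ∖ C splits into 3 disjoint pieces (area 2.7621, area 11.6667, area 0.5875).

3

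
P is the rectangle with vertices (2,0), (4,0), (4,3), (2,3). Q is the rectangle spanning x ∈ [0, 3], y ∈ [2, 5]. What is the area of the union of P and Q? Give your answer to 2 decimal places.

By inclusion–exclusion:
Individual areas: |P| = 6, |Q| = 9.
|P∩Q|: x∈[2,3], y∈[2,3] → 1·1 = 1.
|P ∪ Q| = 15 − 1 = 14.00.

14.00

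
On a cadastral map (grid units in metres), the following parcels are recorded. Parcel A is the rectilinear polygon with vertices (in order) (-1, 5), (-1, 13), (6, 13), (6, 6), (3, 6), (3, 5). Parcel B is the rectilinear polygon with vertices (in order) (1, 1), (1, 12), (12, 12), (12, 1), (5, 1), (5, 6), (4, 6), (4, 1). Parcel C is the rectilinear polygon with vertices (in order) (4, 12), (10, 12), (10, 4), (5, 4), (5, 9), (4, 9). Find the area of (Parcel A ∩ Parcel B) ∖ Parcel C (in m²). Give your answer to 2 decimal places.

|Parcel A ∩ Parcel B| = 32.
|(Parcel A ∩ Parcel B) ∩ Parcel C| = 9.
|(Parcel A ∩ Parcel B) ∖ Parcel C| = 32 − 9 = 23.00.

23.00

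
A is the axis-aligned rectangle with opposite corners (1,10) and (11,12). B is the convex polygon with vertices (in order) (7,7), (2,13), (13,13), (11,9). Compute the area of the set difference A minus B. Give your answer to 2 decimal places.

5.33

|A| = 20, |A∩B| = 14.6667.
|A ∖ B| = |A| − |A∩B| = 20 − 14.6667 = 5.33.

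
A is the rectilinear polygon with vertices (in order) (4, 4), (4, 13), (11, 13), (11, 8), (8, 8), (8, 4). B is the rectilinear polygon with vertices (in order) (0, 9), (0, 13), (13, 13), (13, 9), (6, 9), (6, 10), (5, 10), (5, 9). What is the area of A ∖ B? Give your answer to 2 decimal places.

24.00

|A| = 51, |A∩B| = 27.
|A ∖ B| = |A| − |A∩B| = 51 − 27 = 24.00.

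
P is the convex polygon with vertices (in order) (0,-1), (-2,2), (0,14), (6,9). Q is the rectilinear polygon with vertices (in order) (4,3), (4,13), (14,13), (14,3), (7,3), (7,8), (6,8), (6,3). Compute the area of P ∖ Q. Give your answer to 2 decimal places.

55.00

|P| = 60, |P∩Q| = 5.
|P ∖ Q| = |P| − |P∩Q| = 60 − 5 = 55.00.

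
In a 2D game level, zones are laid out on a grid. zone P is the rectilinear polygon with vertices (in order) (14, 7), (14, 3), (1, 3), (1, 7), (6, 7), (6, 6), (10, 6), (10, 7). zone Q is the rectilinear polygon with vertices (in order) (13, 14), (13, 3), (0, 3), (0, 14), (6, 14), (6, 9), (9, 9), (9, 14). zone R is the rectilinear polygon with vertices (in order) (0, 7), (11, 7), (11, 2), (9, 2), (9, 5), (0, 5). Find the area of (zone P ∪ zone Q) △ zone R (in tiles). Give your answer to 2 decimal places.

|zone P ∪ zone Q| = 132.
|(zone P ∪ zone Q) ∩ zone R| = 26.
|(zone P ∪ zone Q) △ zone R| = 132 + 28 − 52 = 108.00.

108.00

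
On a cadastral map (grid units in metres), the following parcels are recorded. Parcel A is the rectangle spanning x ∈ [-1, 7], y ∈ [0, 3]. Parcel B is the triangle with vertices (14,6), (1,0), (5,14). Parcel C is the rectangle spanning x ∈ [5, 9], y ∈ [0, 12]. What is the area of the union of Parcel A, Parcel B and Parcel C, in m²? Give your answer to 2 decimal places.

102.42

By inclusion–exclusion:
Individual areas: |Parcel A| = 24, |Parcel B| = 79, |Parcel C| = 48.
|Parcel A∩Parcel B| = 8.4066.
|Parcel A∩Parcel C|: x∈[5,7], y∈[0,3] → 2·3 = 6.
|Parcel B∩Parcel C| = 35.562.
|Parcel A∩Parcel B∩Parcel C| = 1.3846.
|Parcel A ∪ Parcel B ∪ Parcel C| = 151 − 49.9686 + 1.3846 = 102.42.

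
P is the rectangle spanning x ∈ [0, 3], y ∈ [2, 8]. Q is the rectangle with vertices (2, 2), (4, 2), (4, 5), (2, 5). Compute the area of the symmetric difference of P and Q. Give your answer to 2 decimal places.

|P∩Q|: x∈[2,3], y∈[2,5] → 1·3 = 3.
|P △ Q| = |P| + |Q| − 2·|P∩Q| = 18 + 6 − 6 = 18.00.

18.00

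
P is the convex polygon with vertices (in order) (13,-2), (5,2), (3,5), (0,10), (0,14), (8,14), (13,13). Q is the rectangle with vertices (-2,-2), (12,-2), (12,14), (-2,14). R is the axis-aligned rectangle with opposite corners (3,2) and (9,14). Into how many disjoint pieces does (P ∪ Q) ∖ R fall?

1

(P ∪ Q) ∖ R is a single connected region.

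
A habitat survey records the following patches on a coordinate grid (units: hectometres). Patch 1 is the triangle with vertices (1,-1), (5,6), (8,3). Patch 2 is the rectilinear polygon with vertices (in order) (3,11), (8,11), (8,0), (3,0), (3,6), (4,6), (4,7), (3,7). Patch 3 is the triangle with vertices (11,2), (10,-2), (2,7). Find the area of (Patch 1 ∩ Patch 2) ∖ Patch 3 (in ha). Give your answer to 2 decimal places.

|Patch 1 ∩ Patch 2| = 14.1429.
|(Patch 1 ∩ Patch 2) ∩ Patch 3| = 5.8431.
|(Patch 1 ∩ Patch 2) ∖ Patch 3| = 14.1429 − 5.8431 = 8.30.

8.30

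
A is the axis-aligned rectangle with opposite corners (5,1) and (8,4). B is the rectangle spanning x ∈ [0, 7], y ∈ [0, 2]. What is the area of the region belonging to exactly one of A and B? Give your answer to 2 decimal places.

19.00

|A∩B|: x∈[5,7], y∈[1,2] → 2·1 = 2.
|A △ B| = |A| + |B| − 2·|A∩B| = 9 + 14 − 4 = 19.00.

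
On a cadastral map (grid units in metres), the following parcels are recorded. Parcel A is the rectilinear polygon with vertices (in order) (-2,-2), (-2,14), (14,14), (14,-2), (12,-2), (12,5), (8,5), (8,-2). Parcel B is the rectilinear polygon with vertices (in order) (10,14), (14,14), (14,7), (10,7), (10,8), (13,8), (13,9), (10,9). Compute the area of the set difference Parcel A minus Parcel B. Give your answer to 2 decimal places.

203.00

|Parcel A| = 228, |Parcel A∩Parcel B| = 25.
|Parcel A ∖ Parcel B| = |Parcel A| − |Parcel A∩Parcel B| = 228 − 25 = 203.00.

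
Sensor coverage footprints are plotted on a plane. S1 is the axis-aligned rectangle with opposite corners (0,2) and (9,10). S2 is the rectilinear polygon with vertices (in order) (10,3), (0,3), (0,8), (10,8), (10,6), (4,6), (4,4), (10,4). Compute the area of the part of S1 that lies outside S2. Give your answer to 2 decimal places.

37.00

|S1| = 72, |S1∩S2| = 35.
|S1 ∖ S2| = |S1| − |S1∩S2| = 72 − 35 = 37.00.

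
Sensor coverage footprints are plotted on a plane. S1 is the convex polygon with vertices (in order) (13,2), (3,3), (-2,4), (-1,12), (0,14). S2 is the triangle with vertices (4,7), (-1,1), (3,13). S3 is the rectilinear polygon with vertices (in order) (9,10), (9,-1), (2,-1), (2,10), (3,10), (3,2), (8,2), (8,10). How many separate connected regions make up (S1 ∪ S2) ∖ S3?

2

(S1 ∪ S2) ∖ S3 splits into 2 disjoint pieces (area 67.5938, area 6.5846).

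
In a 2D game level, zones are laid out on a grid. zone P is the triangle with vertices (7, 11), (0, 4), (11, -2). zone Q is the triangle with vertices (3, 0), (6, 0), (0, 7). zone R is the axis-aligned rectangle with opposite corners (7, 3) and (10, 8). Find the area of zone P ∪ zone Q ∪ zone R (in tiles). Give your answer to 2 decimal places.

72.54

By inclusion–exclusion:
Individual areas: |zone P| = 59.5, |zone Q| = 10.5, |zone R| = 15.
|zone P∩zone Q| = 4.
|zone P∩zone R| = 8.4615.
|zone Q∩zone R| = 0.
|zone P∩zone Q∩zone R| = 0.
|zone P ∪ zone Q ∪ zone R| = 85 − 12.4616 + 0 = 72.54.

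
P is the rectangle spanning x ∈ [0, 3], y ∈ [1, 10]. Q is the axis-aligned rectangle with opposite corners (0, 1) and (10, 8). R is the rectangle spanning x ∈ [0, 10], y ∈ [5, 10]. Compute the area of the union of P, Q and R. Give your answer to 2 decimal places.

By inclusion–exclusion:
Individual areas: |P| = 27, |Q| = 70, |R| = 50.
|P∩Q|: x∈[0,3], y∈[1,8] → 3·7 = 21.
|P∩R|: x∈[0,3], y∈[5,10] → 3·5 = 15.
|Q∩R|: x∈[0,10], y∈[5,8] → 10·3 = 30.
|P∩Q∩R| = 9.
|P ∪ Q ∪ R| = 147 − 66 + 9 = 90.00.

90.00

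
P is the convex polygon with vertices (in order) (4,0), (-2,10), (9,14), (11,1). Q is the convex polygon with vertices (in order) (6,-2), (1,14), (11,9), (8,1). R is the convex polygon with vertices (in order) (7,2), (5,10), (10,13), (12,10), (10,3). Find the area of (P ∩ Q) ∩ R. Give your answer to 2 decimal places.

29.79

The region (P ∩ Q) ∩ R is the polygon with vertices (9.667,9.667), (10.127,6.673), (8.571,2.524), (7,2), (5,10), (6.818,11.091).
By the shoelace formula its area is 29.79.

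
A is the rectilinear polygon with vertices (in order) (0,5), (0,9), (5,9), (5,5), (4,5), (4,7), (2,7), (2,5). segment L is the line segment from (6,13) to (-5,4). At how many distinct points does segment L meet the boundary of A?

The segment meets the boundary at (0,8.091), (1.111,9).

2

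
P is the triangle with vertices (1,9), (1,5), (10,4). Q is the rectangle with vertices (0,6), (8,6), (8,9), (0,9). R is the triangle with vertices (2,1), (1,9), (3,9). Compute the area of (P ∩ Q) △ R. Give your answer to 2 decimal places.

8.43

|P ∩ Q| = 8.1.
|(P ∩ Q) ∩ R| = 3.836.
|(P ∩ Q) △ R| = 8.1 + 8 − 7.6721 = 8.43.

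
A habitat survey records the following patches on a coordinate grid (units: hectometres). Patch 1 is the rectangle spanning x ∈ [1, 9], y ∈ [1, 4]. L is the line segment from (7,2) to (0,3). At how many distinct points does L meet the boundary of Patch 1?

The segment meets the boundary at (1,2.857).

1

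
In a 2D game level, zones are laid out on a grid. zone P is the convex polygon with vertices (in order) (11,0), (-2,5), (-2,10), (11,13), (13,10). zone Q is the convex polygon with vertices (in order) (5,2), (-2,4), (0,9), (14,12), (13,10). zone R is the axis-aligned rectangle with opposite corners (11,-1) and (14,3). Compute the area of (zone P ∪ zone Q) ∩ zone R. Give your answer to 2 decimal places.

0.90

The region (zone P ∪ zone Q) ∩ zone R is the polygon with vertices (11,0), (11,3), (11.6,3).
By the shoelace formula its area is 0.90.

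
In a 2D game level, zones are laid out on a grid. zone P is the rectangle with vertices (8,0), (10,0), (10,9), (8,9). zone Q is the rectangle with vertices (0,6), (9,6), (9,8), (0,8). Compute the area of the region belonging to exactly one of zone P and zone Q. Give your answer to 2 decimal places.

|zone P∩zone Q|: x∈[8,9], y∈[6,8] → 1·2 = 2.
|zone P △ zone Q| = |zone P| + |zone Q| − 2·|zone P∩zone Q| = 18 + 18 − 4 = 32.00.

32.00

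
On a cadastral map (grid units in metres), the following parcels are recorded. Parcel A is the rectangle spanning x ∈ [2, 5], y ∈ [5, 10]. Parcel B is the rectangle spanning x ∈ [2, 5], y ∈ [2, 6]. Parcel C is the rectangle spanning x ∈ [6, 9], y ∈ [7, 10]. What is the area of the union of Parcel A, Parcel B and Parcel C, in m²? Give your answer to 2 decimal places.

By inclusion–exclusion:
Individual areas: |Parcel A| = 15, |Parcel B| = 12, |Parcel C| = 9.
|Parcel A∩Parcel B|: x∈[2,5], y∈[5,6] → 3·1 = 3.
|Parcel A∩Parcel C| = 0 (no overlap).
|Parcel B∩Parcel C| = 0 (no overlap).
|Parcel A∩Parcel B∩Parcel C| = 0.
|Parcel A ∪ Parcel B ∪ Parcel C| = 36 − 3 + 0 = 33.00.

33.00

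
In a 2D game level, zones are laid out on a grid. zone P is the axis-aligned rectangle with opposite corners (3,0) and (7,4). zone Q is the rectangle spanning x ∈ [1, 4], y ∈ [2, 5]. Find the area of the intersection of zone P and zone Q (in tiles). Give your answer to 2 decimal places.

2.00

|zone P∩zone Q|: x∈[3,4], y∈[2,4] → 1·2 = 2.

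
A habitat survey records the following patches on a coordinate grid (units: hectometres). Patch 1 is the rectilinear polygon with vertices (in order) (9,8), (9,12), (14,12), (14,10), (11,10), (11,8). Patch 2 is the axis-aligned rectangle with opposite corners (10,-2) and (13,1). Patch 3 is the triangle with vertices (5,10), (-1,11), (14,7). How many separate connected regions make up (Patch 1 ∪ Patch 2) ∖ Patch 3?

(Patch 1 ∪ Patch 2) ∖ Patch 3 splits into 3 disjoint pieces (area 0.2083, area 13.3333, area 9).

3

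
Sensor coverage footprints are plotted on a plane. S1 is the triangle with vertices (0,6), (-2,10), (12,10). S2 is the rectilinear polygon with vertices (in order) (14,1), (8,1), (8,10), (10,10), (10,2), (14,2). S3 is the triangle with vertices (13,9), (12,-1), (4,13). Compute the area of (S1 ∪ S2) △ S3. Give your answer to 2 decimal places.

61.88

|S1 ∪ S2| = 48.
|(S1 ∪ S2) ∩ S3| = 16.5612.
|(S1 ∪ S2) △ S3| = 48 + 47 − 33.1224 = 61.88.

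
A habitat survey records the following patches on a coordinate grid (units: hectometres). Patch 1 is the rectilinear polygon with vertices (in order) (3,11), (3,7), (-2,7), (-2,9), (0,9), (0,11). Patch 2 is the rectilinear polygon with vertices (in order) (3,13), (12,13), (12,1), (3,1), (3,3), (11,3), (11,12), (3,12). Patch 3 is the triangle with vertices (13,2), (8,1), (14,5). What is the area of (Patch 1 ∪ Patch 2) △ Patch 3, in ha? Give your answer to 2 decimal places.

51.53

|Patch 1 ∪ Patch 2| = 52.
|(Patch 1 ∪ Patch 2) ∩ Patch 3| = 3.7333.
|(Patch 1 ∪ Patch 2) △ Patch 3| = 52 + 7 − 7.4667 = 51.53.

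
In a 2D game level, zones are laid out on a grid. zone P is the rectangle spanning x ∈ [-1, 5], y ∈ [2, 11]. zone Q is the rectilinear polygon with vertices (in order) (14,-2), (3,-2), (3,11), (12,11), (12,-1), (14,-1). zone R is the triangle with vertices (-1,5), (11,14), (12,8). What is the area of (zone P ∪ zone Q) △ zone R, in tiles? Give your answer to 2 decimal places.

|zone P ∪ zone Q| = 155.
|(zone P ∪ zone Q) ∩ zone R| = 33.75.
|(zone P ∪ zone Q) △ zone R| = 155 + 40.5 − 67.5 = 128.00.

128.00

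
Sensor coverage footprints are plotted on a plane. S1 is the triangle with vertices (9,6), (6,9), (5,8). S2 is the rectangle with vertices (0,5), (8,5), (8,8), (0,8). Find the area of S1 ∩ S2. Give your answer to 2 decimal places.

The intersection is the polygon with vertices (8,7), (8,6.5), (5,8), (7,8).
By the shoelace formula its area is 1.75.

1.75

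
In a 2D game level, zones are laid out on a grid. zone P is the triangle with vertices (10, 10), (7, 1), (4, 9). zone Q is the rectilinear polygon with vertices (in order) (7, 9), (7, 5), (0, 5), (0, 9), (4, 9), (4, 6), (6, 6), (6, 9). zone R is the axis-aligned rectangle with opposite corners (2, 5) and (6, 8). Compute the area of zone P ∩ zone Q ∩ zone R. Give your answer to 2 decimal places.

0.69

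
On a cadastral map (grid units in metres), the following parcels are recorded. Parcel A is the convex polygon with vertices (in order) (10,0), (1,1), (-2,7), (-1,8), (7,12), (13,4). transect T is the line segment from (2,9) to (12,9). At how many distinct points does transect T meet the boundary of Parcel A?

1

The segment meets the boundary at (9.25,9).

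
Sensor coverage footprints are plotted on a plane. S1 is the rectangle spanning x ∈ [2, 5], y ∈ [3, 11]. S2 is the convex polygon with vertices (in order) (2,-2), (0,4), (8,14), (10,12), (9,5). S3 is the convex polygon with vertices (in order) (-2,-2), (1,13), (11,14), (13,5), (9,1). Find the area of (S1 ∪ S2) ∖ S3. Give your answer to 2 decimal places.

|S1 ∪ S2| = 84.875.
|(S1 ∪ S2) ∩ S3| = 83.795.
|(S1 ∪ S2) ∖ S3| = 84.875 − 83.795 = 1.08.

1.08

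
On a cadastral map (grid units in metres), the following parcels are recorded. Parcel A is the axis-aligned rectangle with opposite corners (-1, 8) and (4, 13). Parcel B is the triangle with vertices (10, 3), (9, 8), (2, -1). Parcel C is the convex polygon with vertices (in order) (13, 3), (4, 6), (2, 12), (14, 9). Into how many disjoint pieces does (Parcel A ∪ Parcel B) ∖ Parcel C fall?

2

(Parcel A ∪ Parcel B) ∖ Parcel C splits into 2 disjoint pieces (area 20.1667, area 16.4076).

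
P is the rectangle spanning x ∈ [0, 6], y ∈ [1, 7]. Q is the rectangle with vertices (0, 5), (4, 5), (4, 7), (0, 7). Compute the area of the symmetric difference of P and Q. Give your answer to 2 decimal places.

|P∩Q|: x∈[0,4], y∈[5,7] → 4·2 = 8.
|P △ Q| = |P| + |Q| − 2·|P∩Q| = 36 + 8 − 16 = 28.00.

28.00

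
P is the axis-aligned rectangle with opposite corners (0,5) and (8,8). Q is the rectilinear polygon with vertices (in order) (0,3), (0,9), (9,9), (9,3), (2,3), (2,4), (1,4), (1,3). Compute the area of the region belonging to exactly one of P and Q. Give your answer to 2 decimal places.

|P| = 24, |Q| = 53, |P∩Q| = 24.
|P △ Q| = |P| + |Q| − 2·|P∩Q| = 24 + 53 − 48 = 29.00.

29.00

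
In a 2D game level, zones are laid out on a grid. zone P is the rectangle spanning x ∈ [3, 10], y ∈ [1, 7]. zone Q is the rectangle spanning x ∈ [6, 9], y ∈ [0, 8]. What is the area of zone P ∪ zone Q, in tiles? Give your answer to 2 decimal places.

48.00

By inclusion–exclusion:
Individual areas: |zone P| = 42, |zone Q| = 24.
|zone P∩zone Q|: x∈[6,9], y∈[1,7] → 3·6 = 18.
|zone P ∪ zone Q| = 66 − 18 = 48.00.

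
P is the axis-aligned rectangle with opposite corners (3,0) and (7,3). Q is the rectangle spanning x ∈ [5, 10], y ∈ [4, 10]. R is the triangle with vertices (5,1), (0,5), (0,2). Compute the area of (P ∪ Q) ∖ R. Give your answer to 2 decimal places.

|P ∪ Q| = 42.
|(P ∪ Q) ∩ R| = 1.2.
|(P ∪ Q) ∖ R| = 42 − 1.2 = 40.80.

40.80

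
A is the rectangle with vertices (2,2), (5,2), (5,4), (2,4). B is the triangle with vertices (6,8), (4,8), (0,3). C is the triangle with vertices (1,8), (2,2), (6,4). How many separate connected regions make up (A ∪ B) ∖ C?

(A ∪ B) ∖ C splits into 3 disjoint pieces (area 2.25, area 0.5088, area 2.9069).

3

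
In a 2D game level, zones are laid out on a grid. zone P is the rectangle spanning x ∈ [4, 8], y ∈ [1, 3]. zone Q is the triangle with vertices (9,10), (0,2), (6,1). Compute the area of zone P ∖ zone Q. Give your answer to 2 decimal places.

|zone P| = 8, |zone P∩zone Q| = 4.3333.
|zone P ∖ zone Q| = |zone P| − |zone P∩zone Q| = 8 − 4.3333 = 3.67.

3.67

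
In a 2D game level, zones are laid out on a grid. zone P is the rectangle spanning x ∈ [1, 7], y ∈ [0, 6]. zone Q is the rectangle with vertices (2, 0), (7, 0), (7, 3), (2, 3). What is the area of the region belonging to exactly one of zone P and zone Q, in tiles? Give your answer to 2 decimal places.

21.00

|zone P∩zone Q|: x∈[2,7], y∈[0,3] → 5·3 = 15.
|zone P △ zone Q| = |zone P| + |zone Q| − 2·|zone P∩zone Q| = 36 + 15 − 30 = 21.00.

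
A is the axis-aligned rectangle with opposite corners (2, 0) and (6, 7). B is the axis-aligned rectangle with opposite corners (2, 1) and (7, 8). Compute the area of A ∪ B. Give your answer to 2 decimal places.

39.00

By inclusion–exclusion:
Individual areas: |A| = 28, |B| = 35.
|A∩B|: x∈[2,6], y∈[1,7] → 4·6 = 24.
|A ∪ B| = 63 − 24 = 39.00.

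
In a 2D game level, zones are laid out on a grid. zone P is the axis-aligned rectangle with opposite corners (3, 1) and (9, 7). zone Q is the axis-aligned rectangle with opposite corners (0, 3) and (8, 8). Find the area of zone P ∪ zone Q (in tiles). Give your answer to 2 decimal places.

56.00

By inclusion–exclusion:
Individual areas: |zone P| = 36, |zone Q| = 40.
|zone P∩zone Q|: x∈[3,8], y∈[3,7] → 5·4 = 20.
|zone P ∪ zone Q| = 76 − 20 = 56.00.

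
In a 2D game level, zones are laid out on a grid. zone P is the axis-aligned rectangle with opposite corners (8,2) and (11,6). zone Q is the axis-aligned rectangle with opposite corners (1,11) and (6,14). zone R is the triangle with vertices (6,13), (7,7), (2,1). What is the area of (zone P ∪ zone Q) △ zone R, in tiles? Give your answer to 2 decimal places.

43.67

|zone P ∪ zone Q| = 27.
|(zone P ∪ zone Q) ∩ zone R| = 0.6667.
|(zone P ∪ zone Q) △ zone R| = 27 + 18 − 1.3333 = 43.67.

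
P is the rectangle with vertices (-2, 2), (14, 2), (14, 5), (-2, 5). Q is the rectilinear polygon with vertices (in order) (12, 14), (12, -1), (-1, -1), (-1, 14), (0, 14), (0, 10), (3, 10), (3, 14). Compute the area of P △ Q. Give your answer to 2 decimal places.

|P| = 48, |Q| = 183, |P∩Q| = 39.
|P △ Q| = |P| + |Q| − 2·|P∩Q| = 48 + 183 − 78 = 153.00.

153.00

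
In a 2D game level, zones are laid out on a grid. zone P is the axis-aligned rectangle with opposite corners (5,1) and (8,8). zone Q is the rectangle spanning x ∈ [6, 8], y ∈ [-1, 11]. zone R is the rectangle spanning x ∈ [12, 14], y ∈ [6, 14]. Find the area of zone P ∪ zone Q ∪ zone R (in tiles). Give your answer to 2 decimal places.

By inclusion–exclusion:
Individual areas: |zone P| = 21, |zone Q| = 24, |zone R| = 16.
|zone P∩zone Q|: x∈[6,8], y∈[1,8] → 2·7 = 14.
|zone P∩zone R| = 0 (no overlap).
|zone Q∩zone R| = 0 (no overlap).
|zone P∩zone Q∩zone R| = 0.
|zone P ∪ zone Q ∪ zone R| = 61 − 14 + 0 = 47.00.

47.00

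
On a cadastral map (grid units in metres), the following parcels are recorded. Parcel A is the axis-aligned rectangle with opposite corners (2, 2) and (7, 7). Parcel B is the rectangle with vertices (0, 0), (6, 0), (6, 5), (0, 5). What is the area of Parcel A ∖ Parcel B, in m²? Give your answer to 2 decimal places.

|Parcel A∩Parcel B|: x∈[2,6], y∈[2,5] → 4·3 = 12.
|Parcel A| = 25.
|Parcel A ∖ Parcel B| = |Parcel A| − |Parcel A∩Parcel B| = 25 − 12 = 13.00.

13.00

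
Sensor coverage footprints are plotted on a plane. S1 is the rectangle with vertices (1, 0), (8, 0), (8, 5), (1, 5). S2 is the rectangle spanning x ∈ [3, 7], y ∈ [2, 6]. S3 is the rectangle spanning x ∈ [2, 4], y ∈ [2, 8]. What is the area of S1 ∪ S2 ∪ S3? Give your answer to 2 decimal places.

By inclusion–exclusion:
Individual areas: |S1| = 35, |S2| = 16, |S3| = 12.
|S1∩S2|: x∈[3,7], y∈[2,5] → 4·3 = 12.
|S1∩S3|: x∈[2,4], y∈[2,5] → 2·3 = 6.
|S2∩S3|: x∈[3,4], y∈[2,6] → 1·4 = 4.
|S1∩S2∩S3| = 3.
|S1 ∪ S2 ∪ S3| = 63 − 22 + 3 = 44.00.

44.00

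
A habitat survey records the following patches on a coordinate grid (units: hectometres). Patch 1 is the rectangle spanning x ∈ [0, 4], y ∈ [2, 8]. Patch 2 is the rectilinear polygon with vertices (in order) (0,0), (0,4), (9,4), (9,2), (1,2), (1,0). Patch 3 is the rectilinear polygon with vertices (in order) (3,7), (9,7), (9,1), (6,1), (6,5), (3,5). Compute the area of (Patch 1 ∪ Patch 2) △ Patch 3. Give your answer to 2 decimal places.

|Patch 1 ∪ Patch 2| = 36.
|(Patch 1 ∪ Patch 2) ∩ Patch 3| = 8.
|(Patch 1 ∪ Patch 2) △ Patch 3| = 36 + 24 − 16 = 44.00.

44.00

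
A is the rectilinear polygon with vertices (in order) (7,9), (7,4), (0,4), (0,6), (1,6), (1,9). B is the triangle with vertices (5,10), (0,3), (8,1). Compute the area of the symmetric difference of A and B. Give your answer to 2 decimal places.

28.33

|A| = 32, |B| = 33, |A∩B| = 18.3333.
|A △ B| = |A| + |B| − 2·|A∩B| = 32 + 33 − 36.6667 = 28.33.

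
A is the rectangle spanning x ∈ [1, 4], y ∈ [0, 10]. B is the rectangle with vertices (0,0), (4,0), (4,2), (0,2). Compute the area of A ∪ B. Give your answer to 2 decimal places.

32.00

By inclusion–exclusion:
Individual areas: |A| = 30, |B| = 8.
|A∩B|: x∈[1,4], y∈[0,2] → 3·2 = 6.
|A ∪ B| = 38 − 6 = 32.00.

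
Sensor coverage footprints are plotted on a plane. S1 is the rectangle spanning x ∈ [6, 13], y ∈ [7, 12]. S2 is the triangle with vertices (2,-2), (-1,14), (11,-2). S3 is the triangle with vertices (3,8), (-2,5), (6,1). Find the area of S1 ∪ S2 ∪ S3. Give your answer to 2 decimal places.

By inclusion–exclusion:
Individual areas: |S1| = 35, |S2| = 72, |S3| = 22.
|S1∩S2| = 0.
|S1∩S3| = 0.
|S2∩S3| = 18.0599.
|S1∩S2∩S3| = 0.
|S1 ∪ S2 ∪ S3| = 129 − 18.0599 + 0 = 110.94.

110.94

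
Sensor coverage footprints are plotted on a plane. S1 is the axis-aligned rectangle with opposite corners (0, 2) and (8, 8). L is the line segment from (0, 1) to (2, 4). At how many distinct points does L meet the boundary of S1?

The segment meets the boundary at (0.667,2).

1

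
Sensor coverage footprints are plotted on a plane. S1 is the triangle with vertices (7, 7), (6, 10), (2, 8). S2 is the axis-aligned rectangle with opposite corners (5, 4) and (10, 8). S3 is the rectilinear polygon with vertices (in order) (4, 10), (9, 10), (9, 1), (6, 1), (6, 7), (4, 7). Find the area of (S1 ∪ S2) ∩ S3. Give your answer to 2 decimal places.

17.17

|S1 ∪ S2| = 25.5667.
|(S1 ∪ S2) ∩ S3| = 17.17.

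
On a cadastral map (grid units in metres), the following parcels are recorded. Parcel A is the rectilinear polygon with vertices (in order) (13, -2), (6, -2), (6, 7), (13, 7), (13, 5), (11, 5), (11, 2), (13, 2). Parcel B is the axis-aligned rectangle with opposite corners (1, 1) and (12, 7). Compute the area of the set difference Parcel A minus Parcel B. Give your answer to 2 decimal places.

|Parcel A| = 57, |Parcel A∩Parcel B| = 33.
|Parcel A ∖ Parcel B| = |Parcel A| − |Parcel A∩Parcel B| = 57 − 33 = 24.00.

24.00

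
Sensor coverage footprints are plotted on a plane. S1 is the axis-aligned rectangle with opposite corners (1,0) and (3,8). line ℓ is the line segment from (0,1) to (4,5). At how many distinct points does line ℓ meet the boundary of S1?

The segment meets the boundary at (3,4), (1,2).

2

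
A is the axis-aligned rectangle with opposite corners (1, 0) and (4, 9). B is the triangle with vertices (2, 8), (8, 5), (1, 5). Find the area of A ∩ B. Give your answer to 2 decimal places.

The intersection is the polygon with vertices (4,5), (1,5), (2,8), (4,7).
By the shoelace formula its area is 6.50.

6.50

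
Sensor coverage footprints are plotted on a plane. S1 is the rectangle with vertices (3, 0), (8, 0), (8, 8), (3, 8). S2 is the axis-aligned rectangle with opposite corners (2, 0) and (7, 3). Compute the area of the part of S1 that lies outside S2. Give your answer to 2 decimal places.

|S1∩S2|: x∈[3,7], y∈[0,3] → 4·3 = 12.
|S1| = 40.
|S1 ∖ S2| = |S1| − |S1∩S2| = 40 − 12 = 28.00.

28.00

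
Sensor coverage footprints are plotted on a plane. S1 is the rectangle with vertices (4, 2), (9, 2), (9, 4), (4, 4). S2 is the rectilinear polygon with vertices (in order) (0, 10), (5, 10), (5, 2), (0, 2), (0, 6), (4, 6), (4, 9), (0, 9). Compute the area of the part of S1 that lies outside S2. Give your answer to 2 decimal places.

8.00

|S1| = 10, |S1∩S2| = 2.
|S1 ∖ S2| = |S1| − |S1∩S2| = 10 − 2 = 8.00.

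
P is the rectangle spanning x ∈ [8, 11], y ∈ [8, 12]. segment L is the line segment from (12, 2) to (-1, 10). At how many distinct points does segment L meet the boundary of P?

The segment lies entirely outside P and never meets its boundary.

0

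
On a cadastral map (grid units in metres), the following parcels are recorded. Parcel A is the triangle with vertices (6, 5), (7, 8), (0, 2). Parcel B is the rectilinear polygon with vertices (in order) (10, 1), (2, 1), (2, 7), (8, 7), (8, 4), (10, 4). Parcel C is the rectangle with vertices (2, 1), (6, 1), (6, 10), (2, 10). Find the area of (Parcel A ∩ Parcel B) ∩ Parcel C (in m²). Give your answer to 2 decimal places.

The region (Parcel A ∩ Parcel B) ∩ Parcel C is the polygon with vertices (2,3), (2,3.714), (5.833,7), (6,7), (6,5).
By the shoelace formula its area is 5.70.

5.70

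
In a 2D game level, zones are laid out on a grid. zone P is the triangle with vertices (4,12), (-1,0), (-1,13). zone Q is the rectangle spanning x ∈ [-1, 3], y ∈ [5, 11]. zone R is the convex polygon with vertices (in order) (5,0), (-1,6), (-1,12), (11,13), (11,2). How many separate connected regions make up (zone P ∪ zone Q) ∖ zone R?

(zone P ∪ zone Q) ∖ zone R splits into 2 disjoint pieces (area 5.2941, area 1.7647).

2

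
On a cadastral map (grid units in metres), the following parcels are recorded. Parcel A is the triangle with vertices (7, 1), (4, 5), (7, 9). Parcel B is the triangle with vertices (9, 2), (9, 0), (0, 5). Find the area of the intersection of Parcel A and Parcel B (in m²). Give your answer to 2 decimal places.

1.38

The intersection is the polygon with vertices (5.333,3.222), (7,2.667), (7,1.111), (6.857,1.19).
By the shoelace formula its area is 1.38.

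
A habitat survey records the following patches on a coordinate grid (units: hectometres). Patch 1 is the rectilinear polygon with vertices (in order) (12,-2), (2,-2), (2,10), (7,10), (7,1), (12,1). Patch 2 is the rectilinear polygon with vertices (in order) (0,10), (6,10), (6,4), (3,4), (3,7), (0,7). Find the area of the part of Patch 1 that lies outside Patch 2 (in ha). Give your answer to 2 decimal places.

54.00

|Patch 1| = 75, |Patch 1∩Patch 2| = 21.
|Patch 1 ∖ Patch 2| = |Patch 1| − |Patch 1∩Patch 2| = 75 − 21 = 54.00.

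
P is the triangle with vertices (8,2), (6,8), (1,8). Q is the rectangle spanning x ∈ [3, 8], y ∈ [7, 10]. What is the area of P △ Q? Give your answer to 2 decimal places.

23.67

|P| = 15, |Q| = 15, |P∩Q| = 3.1667.
|P △ Q| = |P| + |Q| − 2·|P∩Q| = 15 + 15 − 6.3333 = 23.67.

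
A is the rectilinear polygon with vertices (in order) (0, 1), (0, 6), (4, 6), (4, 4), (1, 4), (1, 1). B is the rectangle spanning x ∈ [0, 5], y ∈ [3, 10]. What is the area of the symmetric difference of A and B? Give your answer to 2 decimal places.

28.00

|A| = 11, |B| = 35, |A∩B| = 9.
|A △ B| = |A| + |B| − 2·|A∩B| = 11 + 35 − 18 = 28.00.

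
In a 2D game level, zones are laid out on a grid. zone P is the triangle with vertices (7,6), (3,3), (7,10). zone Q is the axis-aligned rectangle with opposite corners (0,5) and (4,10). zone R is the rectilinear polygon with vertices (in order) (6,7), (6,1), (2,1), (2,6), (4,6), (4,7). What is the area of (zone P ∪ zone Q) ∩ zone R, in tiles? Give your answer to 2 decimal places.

6.05

|zone P ∪ zone Q| = 28.
|(zone P ∪ zone Q) ∩ zone R| = 6.05.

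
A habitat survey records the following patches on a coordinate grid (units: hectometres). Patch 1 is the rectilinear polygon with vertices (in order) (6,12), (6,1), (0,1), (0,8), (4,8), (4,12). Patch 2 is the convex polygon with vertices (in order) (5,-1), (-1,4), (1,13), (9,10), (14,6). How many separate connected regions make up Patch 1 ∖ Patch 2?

Patch 1 ∖ Patch 2 splits into 2 disjoint pieces (area 1, area 2.8167).

2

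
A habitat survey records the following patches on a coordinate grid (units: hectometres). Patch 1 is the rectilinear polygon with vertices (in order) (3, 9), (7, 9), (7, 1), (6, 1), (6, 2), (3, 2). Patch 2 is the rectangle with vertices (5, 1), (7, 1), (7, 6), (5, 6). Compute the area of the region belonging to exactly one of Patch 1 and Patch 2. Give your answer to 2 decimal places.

21.00

|Patch 1| = 29, |Patch 2| = 10, |Patch 1∩Patch 2| = 9.
|Patch 1 △ Patch 2| = |Patch 1| + |Patch 2| − 2·|Patch 1∩Patch 2| = 29 + 10 − 18 = 21.00.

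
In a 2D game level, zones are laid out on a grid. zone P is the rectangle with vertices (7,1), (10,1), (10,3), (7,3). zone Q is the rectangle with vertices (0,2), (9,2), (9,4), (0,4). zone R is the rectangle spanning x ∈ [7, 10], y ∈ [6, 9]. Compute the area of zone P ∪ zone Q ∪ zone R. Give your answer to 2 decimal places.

By inclusion–exclusion:
Individual areas: |zone P| = 6, |zone Q| = 18, |zone R| = 9.
|zone P∩zone Q|: x∈[7,9], y∈[2,3] → 2·1 = 2.
|zone P∩zone R| = 0 (no overlap).
|zone Q∩zone R| = 0 (no overlap).
|zone P∩zone Q∩zone R| = 0.
|zone P ∪ zone Q ∪ zone R| = 33 − 2 + 0 = 31.00.

31.00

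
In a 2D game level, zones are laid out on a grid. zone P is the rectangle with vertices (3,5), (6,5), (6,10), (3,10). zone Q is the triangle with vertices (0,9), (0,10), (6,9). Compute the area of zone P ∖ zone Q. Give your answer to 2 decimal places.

|zone P| = 15, |zone P∩zone Q| = 0.75.
|zone P ∖ zone Q| = |zone P| − |zone P∩zone Q| = 15 − 0.75 = 14.25.

14.25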